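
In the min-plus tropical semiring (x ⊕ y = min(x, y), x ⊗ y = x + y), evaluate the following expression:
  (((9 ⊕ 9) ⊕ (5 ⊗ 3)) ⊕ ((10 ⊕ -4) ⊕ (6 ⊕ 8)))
(((9 ⊕ 9) ⊕ (5 ⊗ 3)) ⊕ ((10 ⊕ -4) ⊕ (6 ⊕ 8))) = -4

Expand innermost to outermost. Recall ⊕ takes the minimum of its arguments and ⊗ takes their sum. Working out the expression (((9 ⊕ 9) ⊕ (5 ⊗ 3)) ⊕ ((10 ⊕ -4) ⊕ (6 ⊕ 8))) gives -4.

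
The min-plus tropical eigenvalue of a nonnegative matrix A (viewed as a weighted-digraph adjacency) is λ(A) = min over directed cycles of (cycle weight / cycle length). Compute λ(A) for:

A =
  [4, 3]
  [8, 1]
λ(A) = 1

Enumerate directed cycles and compute their means (weight / length). Sample:
  cycle 0 → 0: weight = 4, length = 1, mean = 4/1 ≈ 4.000
  cycle 1 → 1: weight = 1, length = 1, mean = 1/1 ≈ 1.000
  cycle 0 → 1 → 0: weight = 11, length = 2, mean = 11/2 ≈ 5.500
  cycle 1 → 0 → 1: weight = 11, length = 2, mean = 11/2 ≈ 5.500
Minimum mean = 1.000, attained e.g. along the cycle 1 → 1 with weight 1 and length 1. So λ(A) = 1/1 = 1.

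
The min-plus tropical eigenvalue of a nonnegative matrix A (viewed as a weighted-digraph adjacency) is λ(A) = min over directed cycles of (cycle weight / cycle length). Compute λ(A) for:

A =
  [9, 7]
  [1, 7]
λ(A) = 4

Enumerate directed cycles and compute their means (weight / length). Sample:
  cycle 0 → 0: weight = 9, length = 1, mean = 9/1 ≈ 9.000
  cycle 1 → 1: weight = 7, length = 1, mean = 7/1 ≈ 7.000
  cycle 0 → 1 → 0: weight = 8, length = 2, mean = 8/2 ≈ 4.000
  cycle 1 → 0 → 1: weight = 8, length = 2, mean = 8/2 ≈ 4.000
Minimum mean = 4.000, attained e.g. along the cycle 0 → 1 → 0 with weight 8 and length 2. So λ(A) = 8/2 = 4.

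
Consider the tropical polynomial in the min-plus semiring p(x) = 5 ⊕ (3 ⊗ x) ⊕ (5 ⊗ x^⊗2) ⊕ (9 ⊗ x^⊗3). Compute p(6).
p(6) = 5

A tropical monomial a ⊗ x^⊗i evaluates to a + i · x. Evaluating each term at x = 6:
  Term 0 contributes 5 + 0 · 6 = 5
  Term 1 contributes 3 + 1 · 6 = 9
  Term 2 contributes 5 + 2 · 6 = 17
  Term 3 contributes 9 + 3 · 6 = 27
p(6) = ⊕ of these = min[5, 9, 17, 27] = 5.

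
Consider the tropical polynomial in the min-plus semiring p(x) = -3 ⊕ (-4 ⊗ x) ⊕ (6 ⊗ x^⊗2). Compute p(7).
p(7) = -3

A tropical monomial a ⊗ x^⊗i evaluates to a + i · x. Evaluating each term at x = 7:
  Term 0 contributes -3 + 0 · 7 = -3
  Term 1 contributes -4 + 1 · 7 = 3
  Term 2 contributes 6 + 2 · 7 = 20
p(7) = ⊕ of these = min[-3, 3, 20] = -3.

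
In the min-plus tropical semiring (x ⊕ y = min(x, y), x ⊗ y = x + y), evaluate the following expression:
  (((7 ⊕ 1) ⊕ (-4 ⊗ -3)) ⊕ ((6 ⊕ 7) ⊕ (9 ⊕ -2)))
(((7 ⊕ 1) ⊕ (-4 ⊗ -3)) ⊕ ((6 ⊕ 7) ⊕ (9 ⊕ -2))) = -7

Expand innermost to outermost. Recall ⊕ takes the minimum of its arguments and ⊗ takes their sum. Working out the expression (((7 ⊕ 1) ⊕ (-4 ⊗ -3)) ⊕ ((6 ⊕ 7) ⊕ (9 ⊕ -2))) gives -7.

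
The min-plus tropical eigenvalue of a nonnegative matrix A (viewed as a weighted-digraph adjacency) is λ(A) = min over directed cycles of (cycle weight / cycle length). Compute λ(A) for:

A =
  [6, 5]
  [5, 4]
λ(A) = 4

Enumerate directed cycles and compute their means (weight / length). Sample:
  cycle 0 → 0: weight = 6, length = 1, mean = 6/1 ≈ 6.000
  cycle 1 → 1: weight = 4, length = 1, mean = 4/1 ≈ 4.000
  cycle 0 → 1 → 0: weight = 10, length = 2, mean = 10/2 ≈ 5.000
  cycle 1 → 0 → 1: weight = 10, length = 2, mean = 10/2 ≈ 5.000
Minimum mean = 4.000, attained e.g. along the cycle 1 → 1 with weight 4 and length 1. So λ(A) = 4/1 = 4.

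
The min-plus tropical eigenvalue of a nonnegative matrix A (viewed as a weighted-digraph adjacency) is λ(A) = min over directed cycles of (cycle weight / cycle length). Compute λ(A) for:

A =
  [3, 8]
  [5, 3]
λ(A) = 3

Enumerate directed cycles and compute their means (weight / length). Sample:
  cycle 0 → 0: weight = 3, length = 1, mean = 3/1 ≈ 3.000
  cycle 1 → 1: weight = 3, length = 1, mean = 3/1 ≈ 3.000
  cycle 0 → 1 → 0: weight = 13, length = 2, mean = 13/2 ≈ 6.500
  cycle 1 → 0 → 1: weight = 13, length = 2, mean = 13/2 ≈ 6.500
Minimum mean = 3.000, attained e.g. along the cycle 0 → 0 with weight 3 and length 1. So λ(A) = 3/1 = 3.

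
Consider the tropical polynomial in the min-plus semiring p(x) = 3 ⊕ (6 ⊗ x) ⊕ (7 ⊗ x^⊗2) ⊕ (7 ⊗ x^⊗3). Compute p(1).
p(1) = 3

A tropical monomial a ⊗ x^⊗i evaluates to a + i · x. Evaluating each term at x = 1:
  Term 0 contributes 3 + 0 · 1 = 3
  Term 1 contributes 6 + 1 · 1 = 7
  Term 2 contributes 7 + 2 · 1 = 9
  Term 3 contributes 7 + 3 · 1 = 10
p(1) = ⊕ of these = min[3, 7, 9, 10] = 3.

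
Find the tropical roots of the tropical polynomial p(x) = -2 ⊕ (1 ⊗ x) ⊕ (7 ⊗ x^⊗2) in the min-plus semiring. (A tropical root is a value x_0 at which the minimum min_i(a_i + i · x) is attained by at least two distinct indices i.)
Roots: {-6, -3}

Each tropical root is a break point of the lower envelope of the lines y = a_i + i · x (there are 3 lines, with slopes 0, 1, ..., 2). Only the lines that attain the minimum somewhere contribute to roots; other lines are dominated. Here the surviving (envelope) indices are i = 2, i = 1, i = 0.
Intersections between consecutive envelope lines give the roots: for adjacent envelope indices i < j the intersection is x = (a_i − a_j) / (j − i). Reading off the sorted break points: {-6, -3}.
Verification: at each break x_0, at least two indices attain the minimum of min_i(a_i + i · x_0).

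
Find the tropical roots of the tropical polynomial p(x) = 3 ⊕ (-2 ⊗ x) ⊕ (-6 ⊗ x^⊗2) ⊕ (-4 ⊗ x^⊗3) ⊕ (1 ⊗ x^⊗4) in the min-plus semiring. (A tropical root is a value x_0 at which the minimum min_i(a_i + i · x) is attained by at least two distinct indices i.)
Roots: {-5, -2, 4, 5}

Each tropical root is a break point of the lower envelope of the lines y = a_i + i · x (there are 5 lines, with slopes 0, 1, ..., 4). Only the lines that attain the minimum somewhere contribute to roots; other lines are dominated. Here the surviving (envelope) indices are i = 4, i = 3, i = 2, i = 1, i = 0.
Intersections between consecutive envelope lines give the roots: for adjacent envelope indices i < j the intersection is x = (a_i − a_j) / (j − i). Reading off the sorted break points: {-5, -2, 4, 5}.
Verification: at each break x_0, at least two indices attain the minimum of min_i(a_i + i · x_0).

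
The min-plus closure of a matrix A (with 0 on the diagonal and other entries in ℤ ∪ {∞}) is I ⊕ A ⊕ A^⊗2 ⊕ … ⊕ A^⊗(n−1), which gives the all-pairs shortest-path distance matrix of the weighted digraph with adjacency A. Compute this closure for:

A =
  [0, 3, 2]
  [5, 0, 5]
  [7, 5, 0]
Closure =
  [0, 3, 2]
  [5, 0, 5]
  [7, 5, 0]

This is the Floyd-Warshall all-pairs shortest-path computation. For each intermediate vertex k = 0, 1, …, 2, update dist[i][j] ← min(dist[i][j], dist[i][k] + dist[k][j]). The final matrix gives, for each (i, j), the minimum total weight of any directed path from i to j (possibly empty when i = j).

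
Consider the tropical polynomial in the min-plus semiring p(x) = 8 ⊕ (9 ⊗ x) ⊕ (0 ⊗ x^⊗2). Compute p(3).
p(3) = 6

A tropical monomial a ⊗ x^⊗i evaluates to a + i · x. Evaluating each term at x = 3:
  Term 0 contributes 8 + 0 · 3 = 8
  Term 1 contributes 9 + 1 · 3 = 12
  Term 2 contributes 0 + 2 · 3 = 6
p(3) = ⊕ of these = min[8, 12, 6] = 6.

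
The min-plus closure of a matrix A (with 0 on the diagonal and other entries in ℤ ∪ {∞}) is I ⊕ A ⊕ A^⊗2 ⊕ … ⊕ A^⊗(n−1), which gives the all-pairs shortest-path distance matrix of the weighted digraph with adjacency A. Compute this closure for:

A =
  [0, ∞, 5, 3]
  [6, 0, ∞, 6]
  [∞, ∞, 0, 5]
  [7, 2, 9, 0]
Closure =
  [0, 5, 5, 3]
  [6, 0, 11, 6]
  [12, 7, 0, 5]
  [7, 2, 9, 0]

This is the Floyd-Warshall all-pairs shortest-path computation. For each intermediate vertex k = 0, 1, …, 3, update dist[i][j] ← min(dist[i][j], dist[i][k] + dist[k][j]). The final matrix gives, for each (i, j), the minimum total weight of any directed path from i to j (possibly empty when i = j).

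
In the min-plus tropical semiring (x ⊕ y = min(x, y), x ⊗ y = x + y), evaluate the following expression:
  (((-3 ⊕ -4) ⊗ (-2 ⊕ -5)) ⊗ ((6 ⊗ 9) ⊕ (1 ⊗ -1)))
(((-3 ⊕ -4) ⊗ (-2 ⊕ -5)) ⊗ ((6 ⊗ 9) ⊕ (1 ⊗ -1))) = -9

Expand innermost to outermost. Recall ⊕ takes the minimum of its arguments and ⊗ takes their sum. Working out the expression (((-3 ⊕ -4) ⊗ (-2 ⊕ -5)) ⊗ ((6 ⊗ 9) ⊕ (1 ⊗ -1))) gives -9.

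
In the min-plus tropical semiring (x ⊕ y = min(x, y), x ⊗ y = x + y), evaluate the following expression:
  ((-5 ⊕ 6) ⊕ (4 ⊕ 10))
((-5 ⊕ 6) ⊕ (4 ⊕ 10)) = -5

Expand innermost to outermost. Recall ⊕ takes the minimum of its arguments and ⊗ takes their sum. Working out the expression ((-5 ⊕ 6) ⊕ (4 ⊕ 10)) gives -5.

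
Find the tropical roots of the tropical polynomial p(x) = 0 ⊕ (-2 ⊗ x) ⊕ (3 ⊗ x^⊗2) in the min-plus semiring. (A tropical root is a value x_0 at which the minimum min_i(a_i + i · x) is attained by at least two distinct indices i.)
Roots: {-5, 2}

Each tropical root is a break point of the lower envelope of the lines y = a_i + i · x (there are 3 lines, with slopes 0, 1, ..., 2). Only the lines that attain the minimum somewhere contribute to roots; other lines are dominated. Here the surviving (envelope) indices are i = 2, i = 1, i = 0.
Intersections between consecutive envelope lines give the roots: for adjacent envelope indices i < j the intersection is x = (a_i − a_j) / (j − i). Reading off the sorted break points: {-5, 2}.
Verification: at each break x_0, at least two indices attain the minimum of min_i(a_i + i · x_0).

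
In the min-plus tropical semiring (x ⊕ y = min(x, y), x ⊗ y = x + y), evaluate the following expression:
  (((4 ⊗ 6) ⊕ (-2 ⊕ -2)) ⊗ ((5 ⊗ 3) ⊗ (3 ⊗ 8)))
(((4 ⊗ 6) ⊕ (-2 ⊕ -2)) ⊗ ((5 ⊗ 3) ⊗ (3 ⊗ 8))) = 17

Expand innermost to outermost. Recall ⊕ takes the minimum of its arguments and ⊗ takes their sum. Working out the expression (((4 ⊗ 6) ⊕ (-2 ⊕ -2)) ⊗ ((5 ⊗ 3) ⊗ (3 ⊗ 8))) gives 17.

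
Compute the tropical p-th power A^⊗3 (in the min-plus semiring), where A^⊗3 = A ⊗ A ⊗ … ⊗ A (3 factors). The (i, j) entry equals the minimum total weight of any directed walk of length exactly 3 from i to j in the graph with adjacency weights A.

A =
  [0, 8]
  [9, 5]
A^⊗3 =
  [0, 8]
  [9, 15]

Each entry (A^⊗3)_ij equals the minimum over all length-3 walks i = v_0 → v_1 → … → v_3 = j of Σ_t A[v_t][v_{t+1}]. For example, for (i, j) = (0, 1) we minimise over 4 possible intermediate vertex sequences; the minimum is 8, attained along the walk 0 → 0 → 0 → 1.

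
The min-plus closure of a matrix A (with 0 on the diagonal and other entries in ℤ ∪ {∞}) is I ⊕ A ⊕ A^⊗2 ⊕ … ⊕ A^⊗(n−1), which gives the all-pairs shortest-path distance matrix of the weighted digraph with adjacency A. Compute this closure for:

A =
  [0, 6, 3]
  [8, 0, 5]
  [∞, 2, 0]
Closure =
  [0, 5, 3]
  [8, 0, 5]
  [10, 2, 0]

This is the Floyd-Warshall all-pairs shortest-path computation. For each intermediate vertex k = 0, 1, …, 2, update dist[i][j] ← min(dist[i][j], dist[i][k] + dist[k][j]). The final matrix gives, for each (i, j), the minimum total weight of any directed path from i to j (possibly empty when i = j).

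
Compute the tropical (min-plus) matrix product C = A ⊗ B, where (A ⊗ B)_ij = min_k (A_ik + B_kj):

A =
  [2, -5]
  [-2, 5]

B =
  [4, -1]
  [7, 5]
A ⊗ B =
  [2, 0]
  [2, -3]

Apply the min-plus product entry-by-entry:
  C[0][0] = min over k of (A[0][0] + B[0][0] = 2 + 4 = 6, A[0][1] + B[1][0] = -5 + 7 = 2) = 2 (attained at k = 1)
  C[0][1] = min over k of (A[0][0] + B[0][1] = 2 + -1 = 1, A[0][1] + B[1][1] = -5 + 5 = 0) = 0 (attained at k = 1)
  C[1][0] = min over k of (A[1][0] + B[0][0] = -2 + 4 = 2, A[1][1] + B[1][0] = 5 + 7 = 12) = 2 (attained at k = 0)
  C[1][1] = min over k of (A[1][0] + B[0][1] = -2 + -1 = -3, A[1][1] + B[1][1] = 5 + 5 = 10) = -3 (attained at k = 0)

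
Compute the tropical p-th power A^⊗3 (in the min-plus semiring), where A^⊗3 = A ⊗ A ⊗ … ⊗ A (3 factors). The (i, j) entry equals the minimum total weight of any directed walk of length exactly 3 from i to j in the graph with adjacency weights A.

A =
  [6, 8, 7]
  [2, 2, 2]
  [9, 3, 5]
A^⊗3 =
  [12, 12, 12]
  [6, 6, 6]
  [7, 7, 7]

Each entry (A^⊗3)_ij equals the minimum over all length-3 walks i = v_0 → v_1 → … → v_3 = j of Σ_t A[v_t][v_{t+1}]. For example, for (i, j) = (0, 2) we minimise over 9 possible intermediate vertex sequences; the minimum is 12, attained along the walk 0 → 1 → 1 → 2.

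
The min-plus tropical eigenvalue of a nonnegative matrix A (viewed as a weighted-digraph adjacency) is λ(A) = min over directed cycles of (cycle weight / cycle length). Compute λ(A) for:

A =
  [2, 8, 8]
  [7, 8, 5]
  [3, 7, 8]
λ(A) = 2

Enumerate directed cycles and compute their means (weight / length). Sample:
  cycle 0 → 0: weight = 2, length = 1, mean = 2/1 ≈ 2.000
  cycle 1 → 1: weight = 8, length = 1, mean = 8/1 ≈ 8.000
  cycle 2 → 2: weight = 8, length = 1, mean = 8/1 ≈ 8.000
  cycle 0 → 1 → 0: weight = 15, length = 2, mean = 15/2 ≈ 7.500
  cycle 0 → 2 → 0: weight = 11, length = 2, mean = 11/2 ≈ 5.500
  cycle 1 → 0 → 1: weight = 15, length = 2, mean = 15/2 ≈ 7.500
Minimum mean = 2.000, attained e.g. along the cycle 0 → 0 with weight 2 and length 1. So λ(A) = 2/1 = 2.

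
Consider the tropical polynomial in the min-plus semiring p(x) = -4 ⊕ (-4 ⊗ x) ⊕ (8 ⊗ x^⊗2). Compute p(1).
p(1) = -4

A tropical monomial a ⊗ x^⊗i evaluates to a + i · x. Evaluating each term at x = 1:
  Term 0 contributes -4 + 0 · 1 = -4
  Term 1 contributes -4 + 1 · 1 = -3
  Term 2 contributes 8 + 2 · 1 = 10
p(1) = ⊕ of these = min[-4, -3, 10] = -4.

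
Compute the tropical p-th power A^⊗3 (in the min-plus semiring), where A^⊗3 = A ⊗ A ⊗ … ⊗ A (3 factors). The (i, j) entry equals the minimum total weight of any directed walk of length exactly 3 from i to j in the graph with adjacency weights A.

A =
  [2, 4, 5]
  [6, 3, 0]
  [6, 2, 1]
A^⊗3 =
  [6, 6, 5]
  [7, 3, 2]
  [8, 4, 3]

Each entry (A^⊗3)_ij equals the minimum over all length-3 walks i = v_0 → v_1 → … → v_3 = j of Σ_t A[v_t][v_{t+1}]. For example, for (i, j) = (0, 2) we minimise over 9 possible intermediate vertex sequences; the minimum is 5, attained along the walk 0 → 1 → 2 → 2.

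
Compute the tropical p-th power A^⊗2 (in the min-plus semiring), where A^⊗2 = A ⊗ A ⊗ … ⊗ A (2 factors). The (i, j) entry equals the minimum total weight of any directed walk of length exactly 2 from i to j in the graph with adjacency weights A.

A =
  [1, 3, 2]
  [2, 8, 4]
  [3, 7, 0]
A^⊗2 =
  [2, 4, 2]
  [3, 5, 4]
  [3, 6, 0]

Each entry (A^⊗2)_ij equals the minimum over all length-2 walks i = v_0 → v_1 → … → v_2 = j of Σ_t A[v_t][v_{t+1}]. For example, for (i, j) = (0, 2) we minimise over 3 possible intermediate vertex sequences; the minimum is 2, attained along the walk 0 → 2 → 2.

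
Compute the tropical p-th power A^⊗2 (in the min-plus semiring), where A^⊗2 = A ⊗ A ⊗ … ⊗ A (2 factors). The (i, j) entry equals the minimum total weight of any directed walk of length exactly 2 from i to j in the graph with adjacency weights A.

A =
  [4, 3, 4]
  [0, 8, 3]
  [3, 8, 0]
A^⊗2 =
  [3, 7, 4]
  [4, 3, 3]
  [3, 6, 0]

Each entry (A^⊗2)_ij equals the minimum over all length-2 walks i = v_0 → v_1 → … → v_2 = j of Σ_t A[v_t][v_{t+1}]. For example, for (i, j) = (0, 2) we minimise over 3 possible intermediate vertex sequences; the minimum is 4, attained along the walk 0 → 2 → 2.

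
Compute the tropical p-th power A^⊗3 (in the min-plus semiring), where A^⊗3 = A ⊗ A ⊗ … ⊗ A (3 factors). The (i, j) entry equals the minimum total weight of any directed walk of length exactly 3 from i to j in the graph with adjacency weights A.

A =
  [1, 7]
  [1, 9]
A^⊗3 =
  [3, 9]
  [3, 9]

Each entry (A^⊗3)_ij equals the minimum over all length-3 walks i = v_0 → v_1 → … → v_3 = j of Σ_t A[v_t][v_{t+1}]. For example, for (i, j) = (0, 1) we minimise over 4 possible intermediate vertex sequences; the minimum is 9, attained along the walk 0 → 0 → 0 → 1.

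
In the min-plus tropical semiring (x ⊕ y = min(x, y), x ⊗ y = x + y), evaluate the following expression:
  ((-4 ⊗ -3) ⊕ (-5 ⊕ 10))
((-4 ⊗ -3) ⊕ (-5 ⊕ 10)) = -7

Expand innermost to outermost. Recall ⊕ takes the minimum of its arguments and ⊗ takes their sum. Working out the expression ((-4 ⊗ -3) ⊕ (-5 ⊕ 10)) gives -7.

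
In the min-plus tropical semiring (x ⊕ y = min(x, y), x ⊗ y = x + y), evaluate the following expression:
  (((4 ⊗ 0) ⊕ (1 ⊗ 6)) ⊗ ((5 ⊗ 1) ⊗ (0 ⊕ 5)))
(((4 ⊗ 0) ⊕ (1 ⊗ 6)) ⊗ ((5 ⊗ 1) ⊗ (0 ⊕ 5))) = 10

Expand innermost to outermost. Recall ⊕ takes the minimum of its arguments and ⊗ takes their sum. Working out the expression (((4 ⊗ 0) ⊕ (1 ⊗ 6)) ⊗ ((5 ⊗ 1) ⊗ (0 ⊕ 5))) gives 10.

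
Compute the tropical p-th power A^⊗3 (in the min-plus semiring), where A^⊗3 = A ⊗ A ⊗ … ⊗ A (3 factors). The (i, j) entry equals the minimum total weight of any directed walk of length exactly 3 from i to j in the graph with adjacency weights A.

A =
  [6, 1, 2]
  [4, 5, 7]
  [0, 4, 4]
A^⊗3 =
  [6, 3, 4]
  [6, 8, 9]
  [2, 5, 6]

Each entry (A^⊗3)_ij equals the minimum over all length-3 walks i = v_0 → v_1 → … → v_3 = j of Σ_t A[v_t][v_{t+1}]. For example, for (i, j) = (0, 2) we minimise over 9 possible intermediate vertex sequences; the minimum is 4, attained along the walk 0 → 2 → 0 → 2.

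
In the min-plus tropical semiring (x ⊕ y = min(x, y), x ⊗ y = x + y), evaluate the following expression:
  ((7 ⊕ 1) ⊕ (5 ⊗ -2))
((7 ⊕ 1) ⊕ (5 ⊗ -2)) = 1

Expand innermost to outermost. Recall ⊕ takes the minimum of its arguments and ⊗ takes their sum. Working out the expression ((7 ⊕ 1) ⊕ (5 ⊗ -2)) gives 1.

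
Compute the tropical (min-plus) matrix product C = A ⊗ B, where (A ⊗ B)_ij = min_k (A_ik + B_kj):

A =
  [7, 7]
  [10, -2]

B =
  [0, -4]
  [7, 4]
A ⊗ B =
  [7, 3]
  [5, 2]

Apply the min-plus product entry-by-entry:
  C[0][0] = min over k of (A[0][0] + B[0][0] = 7 + 0 = 7, A[0][1] + B[1][0] = 7 + 7 = 14) = 7 (attained at k = 0)
  C[0][1] = min over k of (A[0][0] + B[0][1] = 7 + -4 = 3, A[0][1] + B[1][1] = 7 + 4 = 11) = 3 (attained at k = 0)
  C[1][0] = min over k of (A[1][0] + B[0][0] = 10 + 0 = 10, A[1][1] + B[1][0] = -2 + 7 = 5) = 5 (attained at k = 1)
  C[1][1] = min over k of (A[1][0] + B[0][1] = 10 + -4 = 6, A[1][1] + B[1][1] = -2 + 4 = 2) = 2 (attained at k = 1)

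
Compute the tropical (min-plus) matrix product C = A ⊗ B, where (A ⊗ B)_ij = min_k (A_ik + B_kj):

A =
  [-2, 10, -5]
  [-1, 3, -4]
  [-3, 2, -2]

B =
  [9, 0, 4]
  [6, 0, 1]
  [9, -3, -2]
A ⊗ B =
  [4, -8, -7]
  [5, -7, -6]
  [6, -5, -4]

Apply the min-plus product entry-by-entry:
  C[0][0] = min over k of (A[0][0] + B[0][0] = -2 + 9 = 7, A[0][1] + B[1][0] = 10 + 6 = 16, A[0][2] + B[2][0] = -5 + 9 = 4) = 4 (attained at k = 2)
  C[0][1] = min over k of (A[0][0] + B[0][1] = -2 + 0 = -2, A[0][1] + B[1][1] = 10 + 0 = 10, A[0][2] + B[2][1] = -5 + -3 = -8) = -8 (attained at k = 2)
  C[0][2] = min over k of (A[0][0] + B[0][2] = -2 + 4 = 2, A[0][1] + B[1][2] = 10 + 1 = 11, A[0][2] + B[2][2] = -5 + -2 = -7) = -7 (attained at k = 2)
  C[1][0] = min over k of (A[1][0] + B[0][0] = -1 + 9 = 8, A[1][1] + B[1][0] = 3 + 6 = 9, A[1][2] + B[2][0] = -4 + 9 = 5) = 5 (attained at k = 2)
  C[1][1] = min over k of (A[1][0] + B[0][1] = -1 + 0 = -1, A[1][1] + B[1][1] = 3 + 0 = 3, A[1][2] + B[2][1] = -4 + -3 = -7) = -7 (attained at k = 2)
  C[1][2] = min over k of (A[1][0] + B[0][2] = -1 + 4 = 3, A[1][1] + B[1][2] = 3 + 1 = 4, A[1][2] + B[2][2] = -4 + -2 = -6) = -6 (attained at k = 2)
  C[2][0] = min over k of (A[2][0] + B[0][0] = -3 + 9 = 6, A[2][1] + B[1][0] = 2 + 6 = 8, A[2][2] + B[2][0] = -2 + 9 = 7) = 6 (attained at k = 0)
  C[2][1] = min over k of (A[2][0] + B[0][1] = -3 + 0 = -3, A[2][1] + B[1][1] = 2 + 0 = 2, A[2][2] + B[2][1] = -2 + -3 = -5) = -5 (attained at k = 2)
  C[2][2] = min over k of (A[2][0] + B[0][2] = -3 + 4 = 1, A[2][1] + B[1][2] = 2 + 1 = 3, A[2][2] + B[2][2] = -2 + -2 = -4) = -4 (attained at k = 2)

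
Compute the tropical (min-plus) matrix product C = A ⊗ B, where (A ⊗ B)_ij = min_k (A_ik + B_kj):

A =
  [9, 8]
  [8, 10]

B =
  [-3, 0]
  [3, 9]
A ⊗ B =
  [6, 9]
  [5, 8]

Apply the min-plus product entry-by-entry:
  C[0][0] = min over k of (A[0][0] + B[0][0] = 9 + -3 = 6, A[0][1] + B[1][0] = 8 + 3 = 11) = 6 (attained at k = 0)
  C[0][1] = min over k of (A[0][0] + B[0][1] = 9 + 0 = 9, A[0][1] + B[1][1] = 8 + 9 = 17) = 9 (attained at k = 0)
  C[1][0] = min over k of (A[1][0] + B[0][0] = 8 + -3 = 5, A[1][1] + B[1][0] = 10 + 3 = 13) = 5 (attained at k = 0)
  C[1][1] = min over k of (A[1][0] + B[0][1] = 8 + 0 = 8, A[1][1] + B[1][1] = 10 + 9 = 19) = 8 (attained at k = 0)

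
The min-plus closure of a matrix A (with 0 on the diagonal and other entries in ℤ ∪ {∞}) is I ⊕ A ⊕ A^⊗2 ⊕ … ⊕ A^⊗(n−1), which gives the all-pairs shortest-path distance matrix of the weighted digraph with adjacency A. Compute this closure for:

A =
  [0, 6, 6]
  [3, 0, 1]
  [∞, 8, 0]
Closure =
  [0, 6, 6]
  [3, 0, 1]
  [11, 8, 0]

This is the Floyd-Warshall all-pairs shortest-path computation. For each intermediate vertex k = 0, 1, …, 2, update dist[i][j] ← min(dist[i][j], dist[i][k] + dist[k][j]). The final matrix gives, for each (i, j), the minimum total weight of any directed path from i to j (possibly empty when i = j).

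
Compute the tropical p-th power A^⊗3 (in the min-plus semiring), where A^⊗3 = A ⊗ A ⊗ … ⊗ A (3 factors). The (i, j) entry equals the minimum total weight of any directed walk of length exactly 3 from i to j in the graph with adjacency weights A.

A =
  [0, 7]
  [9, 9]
A^⊗3 =
  [0, 7]
  [9, 16]

Each entry (A^⊗3)_ij equals the minimum over all length-3 walks i = v_0 → v_1 → … → v_3 = j of Σ_t A[v_t][v_{t+1}]. For example, for (i, j) = (0, 1) we minimise over 4 possible intermediate vertex sequences; the minimum is 7, attained along the walk 0 → 0 → 0 → 1.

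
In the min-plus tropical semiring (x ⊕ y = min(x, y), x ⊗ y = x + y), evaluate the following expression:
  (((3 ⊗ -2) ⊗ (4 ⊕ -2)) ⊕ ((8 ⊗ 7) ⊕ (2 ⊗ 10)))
(((3 ⊗ -2) ⊗ (4 ⊕ -2)) ⊕ ((8 ⊗ 7) ⊕ (2 ⊗ 10))) = -1

Expand innermost to outermost. Recall ⊕ takes the minimum of its arguments and ⊗ takes their sum. Working out the expression (((3 ⊗ -2) ⊗ (4 ⊕ -2)) ⊕ ((8 ⊗ 7) ⊕ (2 ⊗ 10))) gives -1.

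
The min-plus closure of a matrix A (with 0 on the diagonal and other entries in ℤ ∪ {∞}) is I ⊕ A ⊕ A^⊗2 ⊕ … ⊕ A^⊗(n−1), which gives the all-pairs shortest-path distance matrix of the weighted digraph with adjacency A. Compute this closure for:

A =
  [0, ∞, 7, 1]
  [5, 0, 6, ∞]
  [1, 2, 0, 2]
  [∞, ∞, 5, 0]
Closure =
  [0, 8, 6, 1]
  [5, 0, 6, 6]
  [1, 2, 0, 2]
  [6, 7, 5, 0]

This is the Floyd-Warshall all-pairs shortest-path computation. For each intermediate vertex k = 0, 1, …, 3, update dist[i][j] ← min(dist[i][j], dist[i][k] + dist[k][j]). The final matrix gives, for each (i, j), the minimum total weight of any directed path from i to j (possibly empty when i = j).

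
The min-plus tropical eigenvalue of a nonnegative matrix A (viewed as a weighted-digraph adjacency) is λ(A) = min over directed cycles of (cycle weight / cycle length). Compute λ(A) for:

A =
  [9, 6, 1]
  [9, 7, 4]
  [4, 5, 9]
λ(A) = 5/2

Enumerate directed cycles and compute their means (weight / length). Sample:
  cycle 0 → 0: weight = 9, length = 1, mean = 9/1 ≈ 9.000
  cycle 1 → 1: weight = 7, length = 1, mean = 7/1 ≈ 7.000
  cycle 2 → 2: weight = 9, length = 1, mean = 9/1 ≈ 9.000
  cycle 0 → 1 → 0: weight = 15, length = 2, mean = 15/2 ≈ 7.500
  cycle 0 → 2 → 0: weight = 5, length = 2, mean = 5/2 ≈ 2.500
  cycle 1 → 0 → 1: weight = 15, length = 2, mean = 15/2 ≈ 7.500
Minimum mean = 2.500, attained e.g. along the cycle 0 → 2 → 0 with weight 5 and length 2. So λ(A) = 5/2 = 5/2.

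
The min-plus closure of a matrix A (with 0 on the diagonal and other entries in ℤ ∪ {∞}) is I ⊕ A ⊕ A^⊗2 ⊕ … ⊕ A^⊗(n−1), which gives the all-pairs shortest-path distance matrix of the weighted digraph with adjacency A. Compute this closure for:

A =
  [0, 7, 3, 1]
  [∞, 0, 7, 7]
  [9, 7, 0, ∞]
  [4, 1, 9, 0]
Closure =
  [0, 2, 3, 1]
  [11, 0, 7, 7]
  [9, 7, 0, 10]
  [4, 1, 7, 0]

This is the Floyd-Warshall all-pairs shortest-path computation. For each intermediate vertex k = 0, 1, …, 3, update dist[i][j] ← min(dist[i][j], dist[i][k] + dist[k][j]). The final matrix gives, for each (i, j), the minimum total weight of any directed path from i to j (possibly empty when i = j).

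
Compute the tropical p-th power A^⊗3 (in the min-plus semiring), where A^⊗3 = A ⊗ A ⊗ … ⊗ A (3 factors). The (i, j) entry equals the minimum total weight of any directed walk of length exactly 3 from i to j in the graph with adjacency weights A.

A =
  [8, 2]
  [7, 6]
A^⊗3 =
  [15, 11]
  [16, 15]

Each entry (A^⊗3)_ij equals the minimum over all length-3 walks i = v_0 → v_1 → … → v_3 = j of Σ_t A[v_t][v_{t+1}]. For example, for (i, j) = (0, 1) we minimise over 4 possible intermediate vertex sequences; the minimum is 11, attained along the walk 0 → 1 → 0 → 1.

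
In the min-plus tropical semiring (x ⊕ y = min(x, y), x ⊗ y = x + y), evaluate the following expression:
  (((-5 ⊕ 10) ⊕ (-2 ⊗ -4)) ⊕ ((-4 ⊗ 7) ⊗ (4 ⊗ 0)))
(((-5 ⊕ 10) ⊕ (-2 ⊗ -4)) ⊕ ((-4 ⊗ 7) ⊗ (4 ⊗ 0))) = -6

Expand innermost to outermost. Recall ⊕ takes the minimum of its arguments and ⊗ takes their sum. Working out the expression (((-5 ⊕ 10) ⊕ (-2 ⊗ -4)) ⊕ ((-4 ⊗ 7) ⊗ (4 ⊗ 0))) gives -6.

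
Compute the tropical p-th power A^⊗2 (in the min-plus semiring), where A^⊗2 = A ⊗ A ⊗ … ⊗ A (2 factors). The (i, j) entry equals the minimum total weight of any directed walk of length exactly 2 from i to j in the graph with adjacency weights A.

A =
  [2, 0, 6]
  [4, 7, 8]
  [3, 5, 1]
A^⊗2 =
  [4, 2, 7]
  [6, 4, 9]
  [4, 3, 2]

Each entry (A^⊗2)_ij equals the minimum over all length-2 walks i = v_0 → v_1 → … → v_2 = j of Σ_t A[v_t][v_{t+1}]. For example, for (i, j) = (0, 2) we minimise over 3 possible intermediate vertex sequences; the minimum is 7, attained along the walk 0 → 2 → 2.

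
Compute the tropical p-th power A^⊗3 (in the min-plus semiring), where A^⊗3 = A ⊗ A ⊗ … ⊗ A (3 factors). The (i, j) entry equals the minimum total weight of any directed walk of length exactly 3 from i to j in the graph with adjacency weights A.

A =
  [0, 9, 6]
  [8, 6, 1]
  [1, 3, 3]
A^⊗3 =
  [0, 9, 6]
  [2, 7, 5]
  [1, 7, 7]

Each entry (A^⊗3)_ij equals the minimum over all length-3 walks i = v_0 → v_1 → … → v_3 = j of Σ_t A[v_t][v_{t+1}]. For example, for (i, j) = (0, 2) we minimise over 9 possible intermediate vertex sequences; the minimum is 6, attained along the walk 0 → 0 → 0 → 2.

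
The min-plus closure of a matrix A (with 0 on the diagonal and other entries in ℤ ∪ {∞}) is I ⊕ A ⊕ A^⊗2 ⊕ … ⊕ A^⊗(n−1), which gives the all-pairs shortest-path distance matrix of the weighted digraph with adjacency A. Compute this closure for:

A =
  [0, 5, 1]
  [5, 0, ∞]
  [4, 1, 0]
Closure =
  [0, 2, 1]
  [5, 0, 6]
  [4, 1, 0]

This is the Floyd-Warshall all-pairs shortest-path computation. For each intermediate vertex k = 0, 1, …, 2, update dist[i][j] ← min(dist[i][j], dist[i][k] + dist[k][j]). The final matrix gives, for each (i, j), the minimum total weight of any directed path from i to j (possibly empty when i = j).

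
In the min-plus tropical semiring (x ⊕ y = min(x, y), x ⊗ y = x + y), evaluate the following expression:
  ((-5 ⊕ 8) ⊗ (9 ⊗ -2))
((-5 ⊕ 8) ⊗ (9 ⊗ -2)) = 2

Expand innermost to outermost. Recall ⊕ takes the minimum of its arguments and ⊗ takes their sum. Working out the expression ((-5 ⊕ 8) ⊗ (9 ⊗ -2)) gives 2.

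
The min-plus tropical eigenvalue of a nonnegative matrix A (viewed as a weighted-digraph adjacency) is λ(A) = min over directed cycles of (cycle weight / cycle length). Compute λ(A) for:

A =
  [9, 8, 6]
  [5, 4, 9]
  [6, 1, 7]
λ(A) = 4

Enumerate directed cycles and compute their means (weight / length). Sample:
  cycle 0 → 0: weight = 9, length = 1, mean = 9/1 ≈ 9.000
  cycle 1 → 1: weight = 4, length = 1, mean = 4/1 ≈ 4.000
  cycle 2 → 2: weight = 7, length = 1, mean = 7/1 ≈ 7.000
  cycle 0 → 1 → 0: weight = 13, length = 2, mean = 13/2 ≈ 6.500
  cycle 0 → 2 → 0: weight = 12, length = 2, mean = 12/2 ≈ 6.000
  cycle 1 → 0 → 1: weight = 13, length = 2, mean = 13/2 ≈ 6.500
Minimum mean = 4.000, attained e.g. along the cycle 1 → 1 with weight 4 and length 1. So λ(A) = 4/1 = 4.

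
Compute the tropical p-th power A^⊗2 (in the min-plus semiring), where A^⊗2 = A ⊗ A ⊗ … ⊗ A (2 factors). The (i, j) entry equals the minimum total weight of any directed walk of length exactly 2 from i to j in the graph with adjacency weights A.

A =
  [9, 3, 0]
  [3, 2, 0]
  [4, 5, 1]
A^⊗2 =
  [4, 5, 1]
  [4, 4, 1]
  [5, 6, 2]

Each entry (A^⊗2)_ij equals the minimum over all length-2 walks i = v_0 → v_1 → … → v_2 = j of Σ_t A[v_t][v_{t+1}]. For example, for (i, j) = (0, 2) we minimise over 3 possible intermediate vertex sequences; the minimum is 1, attained along the walk 0 → 2 → 2.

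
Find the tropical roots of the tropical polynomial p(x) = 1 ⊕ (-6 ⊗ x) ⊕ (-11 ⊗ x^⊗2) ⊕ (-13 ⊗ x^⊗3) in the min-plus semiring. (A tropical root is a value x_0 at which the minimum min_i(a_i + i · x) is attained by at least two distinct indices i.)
Roots: {2, 5, 7}

Each tropical root is a break point of the lower envelope of the lines y = a_i + i · x (there are 4 lines, with slopes 0, 1, ..., 3). Only the lines that attain the minimum somewhere contribute to roots; other lines are dominated. Here the surviving (envelope) indices are i = 3, i = 2, i = 1, i = 0.
Intersections between consecutive envelope lines give the roots: for adjacent envelope indices i < j the intersection is x = (a_i − a_j) / (j − i). Reading off the sorted break points: {2, 5, 7}.
Verification: at each break x_0, at least two indices attain the minimum of min_i(a_i + i · x_0).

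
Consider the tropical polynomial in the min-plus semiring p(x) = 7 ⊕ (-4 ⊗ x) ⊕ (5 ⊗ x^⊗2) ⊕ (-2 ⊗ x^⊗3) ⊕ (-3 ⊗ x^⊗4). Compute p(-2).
p(-2) = -11

A tropical monomial a ⊗ x^⊗i evaluates to a + i · x. Evaluating each term at x = -2:
  Term 0 contributes 7 + 0 · -2 = 7
  Term 1 contributes -4 + 1 · -2 = -6
  Term 2 contributes 5 + 2 · -2 = 1
  Term 3 contributes -2 + 3 · -2 = -8
  Term 4 contributes -3 + 4 · -2 = -11
p(-2) = ⊕ of these = min[7, -6, 1, -8, -11] = -11.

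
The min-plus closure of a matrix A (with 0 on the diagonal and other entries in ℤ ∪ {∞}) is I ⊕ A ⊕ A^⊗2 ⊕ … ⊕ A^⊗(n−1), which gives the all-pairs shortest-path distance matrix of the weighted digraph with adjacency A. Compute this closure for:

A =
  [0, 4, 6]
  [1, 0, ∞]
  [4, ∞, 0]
Closure =
  [0, 4, 6]
  [1, 0, 7]
  [4, 8, 0]

This is the Floyd-Warshall all-pairs shortest-path computation. For each intermediate vertex k = 0, 1, …, 2, update dist[i][j] ← min(dist[i][j], dist[i][k] + dist[k][j]). The final matrix gives, for each (i, j), the minimum total weight of any directed path from i to j (possibly empty when i = j).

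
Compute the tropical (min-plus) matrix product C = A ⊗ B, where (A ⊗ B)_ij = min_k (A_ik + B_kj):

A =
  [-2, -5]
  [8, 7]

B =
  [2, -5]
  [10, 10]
A ⊗ B =
  [0, -7]
  [10, 3]

Apply the min-plus product entry-by-entry:
  C[0][0] = min over k of (A[0][0] + B[0][0] = -2 + 2 = 0, A[0][1] + B[1][0] = -5 + 10 = 5) = 0 (attained at k = 0)
  C[0][1] = min over k of (A[0][0] + B[0][1] = -2 + -5 = -7, A[0][1] + B[1][1] = -5 + 10 = 5) = -7 (attained at k = 0)
  C[1][0] = min over k of (A[1][0] + B[0][0] = 8 + 2 = 10, A[1][1] + B[1][0] = 7 + 10 = 17) = 10 (attained at k = 0)
  C[1][1] = min over k of (A[1][0] + B[0][1] = 8 + -5 = 3, A[1][1] + B[1][1] = 7 + 10 = 17) = 3 (attained at k = 0)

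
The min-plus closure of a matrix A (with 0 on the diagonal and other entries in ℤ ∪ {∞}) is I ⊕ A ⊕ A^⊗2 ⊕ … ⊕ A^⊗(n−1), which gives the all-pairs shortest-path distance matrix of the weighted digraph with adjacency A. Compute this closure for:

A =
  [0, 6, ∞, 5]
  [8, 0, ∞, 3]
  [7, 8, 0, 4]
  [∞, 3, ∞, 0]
Closure =
  [0, 6, ∞, 5]
  [8, 0, ∞, 3]
  [7, 7, 0, 4]
  [11, 3, ∞, 0]

This is the Floyd-Warshall all-pairs shortest-path computation. For each intermediate vertex k = 0, 1, …, 3, update dist[i][j] ← min(dist[i][j], dist[i][k] + dist[k][j]). The final matrix gives, for each (i, j), the minimum total weight of any directed path from i to j (possibly empty when i = j).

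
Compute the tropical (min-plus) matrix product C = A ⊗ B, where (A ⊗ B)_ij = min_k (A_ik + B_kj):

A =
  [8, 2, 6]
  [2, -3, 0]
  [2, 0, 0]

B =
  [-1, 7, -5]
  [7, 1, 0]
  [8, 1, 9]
A ⊗ B =
  [7, 3, 2]
  [1, -2, -3]
  [1, 1, -3]

Apply the min-plus product entry-by-entry:
  C[0][0] = min over k of (A[0][0] + B[0][0] = 8 + -1 = 7, A[0][1] + B[1][0] = 2 + 7 = 9, A[0][2] + B[2][0] = 6 + 8 = 14) = 7 (attained at k = 0)
  C[0][1] = min over k of (A[0][0] + B[0][1] = 8 + 7 = 15, A[0][1] + B[1][1] = 2 + 1 = 3, A[0][2] + B[2][1] = 6 + 1 = 7) = 3 (attained at k = 1)
  C[0][2] = min over k of (A[0][0] + B[0][2] = 8 + -5 = 3, A[0][1] + B[1][2] = 2 + 0 = 2, A[0][2] + B[2][2] = 6 + 9 = 15) = 2 (attained at k = 1)
  C[1][0] = min over k of (A[1][0] + B[0][0] = 2 + -1 = 1, A[1][1] + B[1][0] = -3 + 7 = 4, A[1][2] + B[2][0] = 0 + 8 = 8) = 1 (attained at k = 0)
  C[1][1] = min over k of (A[1][0] + B[0][1] = 2 + 7 = 9, A[1][1] + B[1][1] = -3 + 1 = -2, A[1][2] + B[2][1] = 0 + 1 = 1) = -2 (attained at k = 1)
  C[1][2] = min over k of (A[1][0] + B[0][2] = 2 + -5 = -3, A[1][1] + B[1][2] = -3 + 0 = -3, A[1][2] + B[2][2] = 0 + 9 = 9) = -3 (attained at k = 0)
  C[2][0] = min over k of (A[2][0] + B[0][0] = 2 + -1 = 1, A[2][1] + B[1][0] = 0 + 7 = 7, A[2][2] + B[2][0] = 0 + 8 = 8) = 1 (attained at k = 0)
  C[2][1] = min over k of (A[2][0] + B[0][1] = 2 + 7 = 9, A[2][1] + B[1][1] = 0 + 1 = 1, A[2][2] + B[2][1] = 0 + 1 = 1) = 1 (attained at k = 1)
  C[2][2] = min over k of (A[2][0] + B[0][2] = 2 + -5 = -3, A[2][1] + B[1][2] = 0 + 0 = 0, A[2][2] + B[2][2] = 0 + 9 = 9) = -3 (attained at k = 0)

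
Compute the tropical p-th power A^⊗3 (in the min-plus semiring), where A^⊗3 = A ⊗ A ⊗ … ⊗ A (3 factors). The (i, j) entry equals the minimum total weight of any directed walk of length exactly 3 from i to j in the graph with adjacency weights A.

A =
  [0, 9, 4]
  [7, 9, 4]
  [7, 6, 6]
A^⊗3 =
  [0, 9, 4]
  [7, 16, 11]
  [7, 16, 11]

Each entry (A^⊗3)_ij equals the minimum over all length-3 walks i = v_0 → v_1 → … → v_3 = j of Σ_t A[v_t][v_{t+1}]. For example, for (i, j) = (0, 2) we minimise over 9 possible intermediate vertex sequences; the minimum is 4, attained along the walk 0 → 0 → 0 → 2.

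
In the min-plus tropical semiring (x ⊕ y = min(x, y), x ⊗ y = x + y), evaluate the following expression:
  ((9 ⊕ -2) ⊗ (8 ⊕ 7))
((9 ⊕ -2) ⊗ (8 ⊕ 7)) = 5

Expand innermost to outermost. Recall ⊕ takes the minimum of its arguments and ⊗ takes their sum. Working out the expression ((9 ⊕ -2) ⊗ (8 ⊕ 7)) gives 5.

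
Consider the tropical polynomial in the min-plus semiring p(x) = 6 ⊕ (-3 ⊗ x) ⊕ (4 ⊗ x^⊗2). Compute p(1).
p(1) = -2

A tropical monomial a ⊗ x^⊗i evaluates to a + i · x. Evaluating each term at x = 1:
  Term 0 contributes 6 + 0 · 1 = 6
  Term 1 contributes -3 + 1 · 1 = -2
  Term 2 contributes 4 + 2 · 1 = 6
p(1) = ⊕ of these = min[6, -2, 6] = -2.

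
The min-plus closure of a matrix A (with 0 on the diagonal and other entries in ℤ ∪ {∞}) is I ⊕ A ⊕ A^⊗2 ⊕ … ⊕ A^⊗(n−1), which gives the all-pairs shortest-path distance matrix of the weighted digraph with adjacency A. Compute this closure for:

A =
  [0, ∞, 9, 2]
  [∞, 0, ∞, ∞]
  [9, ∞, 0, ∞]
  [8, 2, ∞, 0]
Closure =
  [0, 4, 9, 2]
  [∞, 0, ∞, ∞]
  [9, 13, 0, 11]
  [8, 2, 17, 0]

This is the Floyd-Warshall all-pairs shortest-path computation. For each intermediate vertex k = 0, 1, …, 3, update dist[i][j] ← min(dist[i][j], dist[i][k] + dist[k][j]). The final matrix gives, for each (i, j), the minimum total weight of any directed path from i to j (possibly empty when i = j).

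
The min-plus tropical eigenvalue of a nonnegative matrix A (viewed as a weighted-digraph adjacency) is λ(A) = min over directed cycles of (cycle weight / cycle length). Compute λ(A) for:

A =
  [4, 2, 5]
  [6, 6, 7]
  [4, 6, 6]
λ(A) = 4

Enumerate directed cycles and compute their means (weight / length). Sample:
  cycle 0 → 0: weight = 4, length = 1, mean = 4/1 ≈ 4.000
  cycle 1 → 1: weight = 6, length = 1, mean = 6/1 ≈ 6.000
  cycle 2 → 2: weight = 6, length = 1, mean = 6/1 ≈ 6.000
  cycle 0 → 1 → 0: weight = 8, length = 2, mean = 8/2 ≈ 4.000
  cycle 0 → 2 → 0: weight = 9, length = 2, mean = 9/2 ≈ 4.500
  cycle 1 → 0 → 1: weight = 8, length = 2, mean = 8/2 ≈ 4.000
Minimum mean = 4.000, attained e.g. along the cycle 0 → 0 with weight 4 and length 1. So λ(A) = 4/1 = 4.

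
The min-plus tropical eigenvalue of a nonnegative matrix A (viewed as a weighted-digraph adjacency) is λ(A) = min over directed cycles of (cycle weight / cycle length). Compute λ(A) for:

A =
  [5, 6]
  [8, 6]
λ(A) = 5

Enumerate directed cycles and compute their means (weight / length). Sample:
  cycle 0 → 0: weight = 5, length = 1, mean = 5/1 ≈ 5.000
  cycle 1 → 1: weight = 6, length = 1, mean = 6/1 ≈ 6.000
  cycle 0 → 1 → 0: weight = 14, length = 2, mean = 14/2 ≈ 7.000
  cycle 1 → 0 → 1: weight = 14, length = 2, mean = 14/2 ≈ 7.000
Minimum mean = 5.000, attained e.g. along the cycle 0 → 0 with weight 5 and length 1. So λ(A) = 5/1 = 5.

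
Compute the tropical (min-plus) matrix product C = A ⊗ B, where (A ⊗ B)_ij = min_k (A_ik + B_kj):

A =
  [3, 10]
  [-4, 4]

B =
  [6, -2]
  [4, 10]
A ⊗ B =
  [9, 1]
  [2, -6]

Apply the min-plus product entry-by-entry:
  C[0][0] = min over k of (A[0][0] + B[0][0] = 3 + 6 = 9, A[0][1] + B[1][0] = 10 + 4 = 14) = 9 (attained at k = 0)
  C[0][1] = min over k of (A[0][0] + B[0][1] = 3 + -2 = 1, A[0][1] + B[1][1] = 10 + 10 = 20) = 1 (attained at k = 0)
  C[1][0] = min over k of (A[1][0] + B[0][0] = -4 + 6 = 2, A[1][1] + B[1][0] = 4 + 4 = 8) = 2 (attained at k = 0)
  C[1][1] = min over k of (A[1][0] + B[0][1] = -4 + -2 = -6, A[1][1] + B[1][1] = 4 + 10 = 14) = -6 (attained at k = 0)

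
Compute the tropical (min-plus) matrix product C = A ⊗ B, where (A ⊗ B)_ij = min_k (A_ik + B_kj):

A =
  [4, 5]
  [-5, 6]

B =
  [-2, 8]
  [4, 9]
A ⊗ B =
  [2, 12]
  [-7, 3]

Apply the min-plus product entry-by-entry:
  C[0][0] = min over k of (A[0][0] + B[0][0] = 4 + -2 = 2, A[0][1] + B[1][0] = 5 + 4 = 9) = 2 (attained at k = 0)
  C[0][1] = min over k of (A[0][0] + B[0][1] = 4 + 8 = 12, A[0][1] + B[1][1] = 5 + 9 = 14) = 12 (attained at k = 0)
  C[1][0] = min over k of (A[1][0] + B[0][0] = -5 + -2 = -7, A[1][1] + B[1][0] = 6 + 4 = 10) = -7 (attained at k = 0)
  C[1][1] = min over k of (A[1][0] + B[0][1] = -5 + 8 = 3, A[1][1] + B[1][1] = 6 + 9 = 15) = 3 (attained at k = 0)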